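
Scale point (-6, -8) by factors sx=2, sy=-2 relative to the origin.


Scaling: (x*sx, y*sy) = (-6*2, -8*-2) = (-12, 16)

(-12, 16)


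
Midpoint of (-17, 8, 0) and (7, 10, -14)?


Midpoint = ((-17+7)/2, (8+10)/2, (0+-14)/2) = (-5, 9, -7)

(-5, 9, -7)


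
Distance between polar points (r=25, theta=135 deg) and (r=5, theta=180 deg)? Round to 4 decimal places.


d = sqrt(r1^2 + r2^2 - 2*r1*r2*cos(t2-t1))
d = sqrt(25^2 + 5^2 - 2*25*5*cos(180-135)) = 21.7537

21.7537


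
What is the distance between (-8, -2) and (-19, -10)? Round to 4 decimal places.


d = sqrt((-19--8)^2 + (-10--2)^2) = 13.6015

13.6015


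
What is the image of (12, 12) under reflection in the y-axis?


Reflection across y-axis: (x, y) -> (-x, y)
(12, 12) -> (-12, 12)

(-12, 12)


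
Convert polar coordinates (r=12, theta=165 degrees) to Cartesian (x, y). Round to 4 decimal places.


x = 12 * cos(165) = -11.5911
y = 12 * sin(165) = 3.1058

(-11.5911, 3.1058)


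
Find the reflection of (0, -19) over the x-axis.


Reflection across x-axis: (x, y) -> (x, -y)
(0, -19) -> (0, 19)

(0, 19)


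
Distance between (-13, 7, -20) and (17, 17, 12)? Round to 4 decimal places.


d = sqrt((17--13)^2 + (17-7)^2 + (12--20)^2) = 44.9889

44.9889


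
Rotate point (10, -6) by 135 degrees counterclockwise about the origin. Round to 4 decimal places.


x' = 10*cos(135) - -6*sin(135) = -2.8284
y' = 10*sin(135) + -6*cos(135) = 11.3137

(-2.8284, 11.3137)


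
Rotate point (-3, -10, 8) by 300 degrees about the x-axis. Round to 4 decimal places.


x' = -3
y' = -10*cos(300) - 8*sin(300) = 1.9282
z' = -10*sin(300) + 8*cos(300) = 12.6603

(-3, 1.9282, 12.6603)


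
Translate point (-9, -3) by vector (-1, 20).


Translation: (x+dx, y+dy) = (-9+-1, -3+20) = (-10, 17)

(-10, 17)


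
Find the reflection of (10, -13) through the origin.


Reflection through origin: (x, y) -> (-x, -y)
(10, -13) -> (-10, 13)

(-10, 13)


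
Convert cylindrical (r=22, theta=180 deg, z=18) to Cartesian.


x = 22 * cos(180) = -22
y = 22 * sin(180) = 0
z = 18

(-22, 0, 18)


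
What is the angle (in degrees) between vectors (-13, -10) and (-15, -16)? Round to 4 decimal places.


dot = -13*-15 + -10*-16 = 355
|u| = 16.4012, |v| = 21.9317
cos(angle) = 0.9869
angle = 9.279 degrees

9.279 degrees


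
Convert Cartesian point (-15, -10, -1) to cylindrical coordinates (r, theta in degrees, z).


r = sqrt((-15)^2 + (-10)^2) = 18.0278
theta = atan2(-10, -15) = 213.6901 deg
z = -1

r = 18.0278, theta = 213.6901 deg, z = -1


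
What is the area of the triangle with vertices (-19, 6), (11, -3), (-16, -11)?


Area = |x1(y2-y3) + x2(y3-y1) + x3(y1-y2)| / 2
= |-19*(-3--11) + 11*(-11-6) + -16*(6--3)| / 2
= 241.5

241.5


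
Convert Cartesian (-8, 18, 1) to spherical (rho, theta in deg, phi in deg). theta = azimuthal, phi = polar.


rho = sqrt((-8)^2 + 18^2 + 1^2) = 19.7231
theta = atan2(18, -8) = 113.9625 deg
phi = acos(1/19.7231) = 87.0937 deg

rho = 19.7231, theta = 113.9625 deg, phi = 87.0937 deg


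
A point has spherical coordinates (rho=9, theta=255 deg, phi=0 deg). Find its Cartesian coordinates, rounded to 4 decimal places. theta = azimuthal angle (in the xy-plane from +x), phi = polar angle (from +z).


x = 9 * sin(0) * cos(255) = 0
y = 9 * sin(0) * sin(255) = 0
z = 9 * cos(0) = 9

(0, 0, 9)


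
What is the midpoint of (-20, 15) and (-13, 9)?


Midpoint = ((-20+-13)/2, (15+9)/2) = (-16.5, 12)

(-16.5, 12)


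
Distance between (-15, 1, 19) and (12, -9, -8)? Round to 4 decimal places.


d = sqrt((12--15)^2 + (-9-1)^2 + (-8-19)^2) = 39.4715

39.4715


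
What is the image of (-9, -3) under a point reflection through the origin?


Reflection through origin: (x, y) -> (-x, -y)
(-9, -3) -> (9, 3)

(9, 3)


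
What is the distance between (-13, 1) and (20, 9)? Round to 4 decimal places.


d = sqrt((20--13)^2 + (9-1)^2) = 33.9559

33.9559


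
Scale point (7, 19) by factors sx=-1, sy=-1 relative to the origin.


Scaling: (x*sx, y*sy) = (7*-1, 19*-1) = (-7, -19)

(-7, -19)


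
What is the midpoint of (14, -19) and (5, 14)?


Midpoint = ((14+5)/2, (-19+14)/2) = (9.5, -2.5)

(9.5, -2.5)


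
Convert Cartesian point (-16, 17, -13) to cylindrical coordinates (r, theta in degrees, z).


r = sqrt((-16)^2 + 17^2) = 23.3452
theta = atan2(17, -16) = 133.2643 deg
z = -13

r = 23.3452, theta = 133.2643 deg, z = -13


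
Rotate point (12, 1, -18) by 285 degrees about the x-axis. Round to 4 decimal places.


x' = 12
y' = 1*cos(285) - -18*sin(285) = -17.1278
z' = 1*sin(285) + -18*cos(285) = -5.6247

(12, -17.1278, -5.6247)


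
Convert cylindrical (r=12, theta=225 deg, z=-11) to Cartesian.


x = 12 * cos(225) = -8.4853
y = 12 * sin(225) = -8.4853
z = -11

(-8.4853, -8.4853, -11)


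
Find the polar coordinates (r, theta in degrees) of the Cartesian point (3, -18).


r = sqrt(3^2 + (-18)^2) = 18.2483
theta = atan2(-18, 3) = 279.4623 degrees

r = 18.2483, theta = 279.4623 degrees


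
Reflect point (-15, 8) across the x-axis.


Reflection across x-axis: (x, y) -> (x, -y)
(-15, 8) -> (-15, -8)

(-15, -8)


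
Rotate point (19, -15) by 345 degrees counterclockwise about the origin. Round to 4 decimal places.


x' = 19*cos(345) - -15*sin(345) = 14.4703
y' = 19*sin(345) + -15*cos(345) = -19.4064

(14.4703, -19.4064)


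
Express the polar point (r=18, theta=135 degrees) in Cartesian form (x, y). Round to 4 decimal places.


x = 18 * cos(135) = -12.7279
y = 18 * sin(135) = 12.7279

(-12.7279, 12.7279)


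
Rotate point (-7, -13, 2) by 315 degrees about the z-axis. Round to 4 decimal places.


x' = -7*cos(315) - -13*sin(315) = -14.1421
y' = -7*sin(315) + -13*cos(315) = -4.2426
z' = 2

(-14.1421, -4.2426, 2)


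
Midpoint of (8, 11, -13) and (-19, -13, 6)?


Midpoint = ((8+-19)/2, (11+-13)/2, (-13+6)/2) = (-5.5, -1, -3.5)

(-5.5, -1, -3.5)


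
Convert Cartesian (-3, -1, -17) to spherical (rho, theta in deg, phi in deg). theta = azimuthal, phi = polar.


rho = sqrt((-3)^2 + (-1)^2 + (-17)^2) = 17.2916
theta = atan2(-1, -3) = 198.4349 deg
phi = acos(-17/17.2916) = 169.4625 deg

rho = 17.2916, theta = 198.4349 deg, phi = 169.4625 deg


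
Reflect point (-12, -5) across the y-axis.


Reflection across y-axis: (x, y) -> (-x, y)
(-12, -5) -> (12, -5)

(12, -5)


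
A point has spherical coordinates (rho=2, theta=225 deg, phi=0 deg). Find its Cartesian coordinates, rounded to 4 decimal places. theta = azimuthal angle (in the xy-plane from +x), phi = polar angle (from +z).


x = 2 * sin(0) * cos(225) = 0
y = 2 * sin(0) * sin(225) = 0
z = 2 * cos(0) = 2

(0, 0, 2)


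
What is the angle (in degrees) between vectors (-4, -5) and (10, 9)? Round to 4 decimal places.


dot = -4*10 + -5*9 = -85
|u| = 6.4031, |v| = 13.4536
cos(angle) = -0.9867
angle = 170.647 degrees

170.647 degrees


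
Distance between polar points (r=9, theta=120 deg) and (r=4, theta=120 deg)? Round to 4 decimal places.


d = sqrt(r1^2 + r2^2 - 2*r1*r2*cos(t2-t1))
d = sqrt(9^2 + 4^2 - 2*9*4*cos(120-120)) = 5

5


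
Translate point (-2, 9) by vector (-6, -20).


Translation: (x+dx, y+dy) = (-2+-6, 9+-20) = (-8, -11)

(-8, -11)


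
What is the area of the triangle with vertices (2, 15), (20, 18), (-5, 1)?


Area = |x1(y2-y3) + x2(y3-y1) + x3(y1-y2)| / 2
= |2*(18-1) + 20*(1-15) + -5*(15-18)| / 2
= 115.5

115.5


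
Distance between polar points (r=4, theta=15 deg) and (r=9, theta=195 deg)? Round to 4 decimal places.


d = sqrt(r1^2 + r2^2 - 2*r1*r2*cos(t2-t1))
d = sqrt(4^2 + 9^2 - 2*4*9*cos(195-15)) = 13

13


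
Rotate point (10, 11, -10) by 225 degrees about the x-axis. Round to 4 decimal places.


x' = 10
y' = 11*cos(225) - -10*sin(225) = -14.8492
z' = 11*sin(225) + -10*cos(225) = -0.7071

(10, -14.8492, -0.7071)


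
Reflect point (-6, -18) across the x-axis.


Reflection across x-axis: (x, y) -> (x, -y)
(-6, -18) -> (-6, 18)

(-6, 18)


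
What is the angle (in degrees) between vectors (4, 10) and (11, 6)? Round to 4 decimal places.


dot = 4*11 + 10*6 = 104
|u| = 10.7703, |v| = 12.53
cos(angle) = 0.7706
angle = 39.5881 degrees

39.5881 degrees


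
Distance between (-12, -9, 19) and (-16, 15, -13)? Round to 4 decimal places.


d = sqrt((-16--12)^2 + (15--9)^2 + (-13-19)^2) = 40.1995

40.1995


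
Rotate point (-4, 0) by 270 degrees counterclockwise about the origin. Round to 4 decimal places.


x' = -4*cos(270) - 0*sin(270) = 0
y' = -4*sin(270) + 0*cos(270) = 4

(0, 4)


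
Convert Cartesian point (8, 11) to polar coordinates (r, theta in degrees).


r = sqrt(8^2 + 11^2) = 13.6015
theta = atan2(11, 8) = 53.9726 degrees

r = 13.6015, theta = 53.9726 degrees


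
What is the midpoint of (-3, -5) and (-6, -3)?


Midpoint = ((-3+-6)/2, (-5+-3)/2) = (-4.5, -4)

(-4.5, -4)


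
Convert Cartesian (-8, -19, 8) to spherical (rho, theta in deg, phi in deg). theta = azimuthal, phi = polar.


rho = sqrt((-8)^2 + (-19)^2 + 8^2) = 22.1133
theta = atan2(-19, -8) = 247.1663 deg
phi = acos(8/22.1133) = 68.7909 deg

rho = 22.1133, theta = 247.1663 deg, phi = 68.7909 deg


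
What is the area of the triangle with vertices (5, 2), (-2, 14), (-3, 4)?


Area = |x1(y2-y3) + x2(y3-y1) + x3(y1-y2)| / 2
= |5*(14-4) + -2*(4-2) + -3*(2-14)| / 2
= 41

41


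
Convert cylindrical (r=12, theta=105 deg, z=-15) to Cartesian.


x = 12 * cos(105) = -3.1058
y = 12 * sin(105) = 11.5911
z = -15

(-3.1058, 11.5911, -15)


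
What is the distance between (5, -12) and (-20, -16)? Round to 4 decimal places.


d = sqrt((-20-5)^2 + (-16--12)^2) = 25.318

25.318


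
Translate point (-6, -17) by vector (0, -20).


Translation: (x+dx, y+dy) = (-6+0, -17+-20) = (-6, -37)

(-6, -37)


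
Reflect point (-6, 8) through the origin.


Reflection through origin: (x, y) -> (-x, -y)
(-6, 8) -> (6, -8)

(6, -8)


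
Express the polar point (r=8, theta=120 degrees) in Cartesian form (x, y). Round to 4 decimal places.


x = 8 * cos(120) = -4
y = 8 * sin(120) = 6.9282

(-4, 6.9282)


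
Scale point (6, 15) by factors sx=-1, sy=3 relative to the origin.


Scaling: (x*sx, y*sy) = (6*-1, 15*3) = (-6, 45)

(-6, 45)


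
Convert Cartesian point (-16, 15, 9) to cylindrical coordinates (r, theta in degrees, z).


r = sqrt((-16)^2 + 15^2) = 21.9317
theta = atan2(15, -16) = 136.8476 deg
z = 9

r = 21.9317, theta = 136.8476 deg, z = 9


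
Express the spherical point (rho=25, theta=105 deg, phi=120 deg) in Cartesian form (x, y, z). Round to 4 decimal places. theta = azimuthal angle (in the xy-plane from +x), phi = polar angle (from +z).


x = 25 * sin(120) * cos(105) = -5.6036
y = 25 * sin(120) * sin(105) = 20.9129
z = 25 * cos(120) = -12.5

(-5.6036, 20.9129, -12.5)


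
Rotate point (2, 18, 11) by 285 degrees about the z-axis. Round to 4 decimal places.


x' = 2*cos(285) - 18*sin(285) = 17.9043
y' = 2*sin(285) + 18*cos(285) = 2.7269
z' = 11

(17.9043, 2.7269, 11)


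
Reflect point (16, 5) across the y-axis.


Reflection across y-axis: (x, y) -> (-x, y)
(16, 5) -> (-16, 5)

(-16, 5)


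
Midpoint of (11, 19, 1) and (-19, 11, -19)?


Midpoint = ((11+-19)/2, (19+11)/2, (1+-19)/2) = (-4, 15, -9)

(-4, 15, -9)


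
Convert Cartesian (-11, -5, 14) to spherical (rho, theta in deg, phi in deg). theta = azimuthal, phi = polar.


rho = sqrt((-11)^2 + (-5)^2 + 14^2) = 18.4932
theta = atan2(-5, -11) = 204.444 deg
phi = acos(14/18.4932) = 40.7966 deg

rho = 18.4932, theta = 204.444 deg, phi = 40.7966 deg


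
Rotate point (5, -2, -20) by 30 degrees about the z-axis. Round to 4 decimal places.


x' = 5*cos(30) - -2*sin(30) = 5.3301
y' = 5*sin(30) + -2*cos(30) = 0.7679
z' = -20

(5.3301, 0.7679, -20)


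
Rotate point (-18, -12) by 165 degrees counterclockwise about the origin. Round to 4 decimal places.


x' = -18*cos(165) - -12*sin(165) = 20.4925
y' = -18*sin(165) + -12*cos(165) = 6.9324

(20.4925, 6.9324)


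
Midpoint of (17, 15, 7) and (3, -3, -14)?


Midpoint = ((17+3)/2, (15+-3)/2, (7+-14)/2) = (10, 6, -3.5)

(10, 6, -3.5)


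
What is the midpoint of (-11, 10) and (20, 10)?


Midpoint = ((-11+20)/2, (10+10)/2) = (4.5, 10)

(4.5, 10)


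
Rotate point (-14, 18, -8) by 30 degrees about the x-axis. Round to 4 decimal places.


x' = -14
y' = 18*cos(30) - -8*sin(30) = 19.5885
z' = 18*sin(30) + -8*cos(30) = 2.0718

(-14, 19.5885, 2.0718)


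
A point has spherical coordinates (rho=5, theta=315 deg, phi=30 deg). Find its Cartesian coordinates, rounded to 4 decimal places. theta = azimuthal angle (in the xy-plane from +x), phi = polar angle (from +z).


x = 5 * sin(30) * cos(315) = 1.7678
y = 5 * sin(30) * sin(315) = -1.7678
z = 5 * cos(30) = 4.3301

(1.7678, -1.7678, 4.3301)


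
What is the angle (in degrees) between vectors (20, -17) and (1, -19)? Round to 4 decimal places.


dot = 20*1 + -17*-19 = 343
|u| = 26.2488, |v| = 19.0263
cos(angle) = 0.6868
angle = 46.6227 degrees

46.6227 degrees


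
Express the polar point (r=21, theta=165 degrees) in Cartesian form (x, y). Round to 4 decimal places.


x = 21 * cos(165) = -20.2844
y = 21 * sin(165) = 5.4352

(-20.2844, 5.4352)


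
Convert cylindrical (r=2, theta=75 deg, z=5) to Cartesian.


x = 2 * cos(75) = 0.5176
y = 2 * sin(75) = 1.9319
z = 5

(0.5176, 1.9319, 5)


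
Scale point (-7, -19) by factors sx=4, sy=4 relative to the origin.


Scaling: (x*sx, y*sy) = (-7*4, -19*4) = (-28, -76)

(-28, -76)


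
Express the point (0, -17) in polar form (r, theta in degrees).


r = sqrt(0^2 + (-17)^2) = 17
theta = atan2(-17, 0) = 270 degrees

r = 17, theta = 270 degrees


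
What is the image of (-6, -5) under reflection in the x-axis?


Reflection across x-axis: (x, y) -> (x, -y)
(-6, -5) -> (-6, 5)

(-6, 5)


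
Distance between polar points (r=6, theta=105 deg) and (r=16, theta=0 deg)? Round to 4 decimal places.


d = sqrt(r1^2 + r2^2 - 2*r1*r2*cos(t2-t1))
d = sqrt(6^2 + 16^2 - 2*6*16*cos(0-105)) = 18.4849

18.4849


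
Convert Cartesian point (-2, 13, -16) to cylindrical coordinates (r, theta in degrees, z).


r = sqrt((-2)^2 + 13^2) = 13.1529
theta = atan2(13, -2) = 98.7462 deg
z = -16

r = 13.1529, theta = 98.7462 deg, z = -16


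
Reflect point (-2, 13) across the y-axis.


Reflection across y-axis: (x, y) -> (-x, y)
(-2, 13) -> (2, 13)

(2, 13)


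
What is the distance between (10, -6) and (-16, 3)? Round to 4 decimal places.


d = sqrt((-16-10)^2 + (3--6)^2) = 27.5136

27.5136


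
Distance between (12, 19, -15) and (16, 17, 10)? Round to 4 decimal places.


d = sqrt((16-12)^2 + (17-19)^2 + (10--15)^2) = 25.3969

25.3969


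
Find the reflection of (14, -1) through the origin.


Reflection through origin: (x, y) -> (-x, -y)
(14, -1) -> (-14, 1)

(-14, 1)


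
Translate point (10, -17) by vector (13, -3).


Translation: (x+dx, y+dy) = (10+13, -17+-3) = (23, -20)

(23, -20)


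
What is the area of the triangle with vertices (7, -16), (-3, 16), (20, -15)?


Area = |x1(y2-y3) + x2(y3-y1) + x3(y1-y2)| / 2
= |7*(16--15) + -3*(-15--16) + 20*(-16-16)| / 2
= 213

213


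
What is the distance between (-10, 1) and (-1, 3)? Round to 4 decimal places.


d = sqrt((-1--10)^2 + (3-1)^2) = 9.2195

9.2195


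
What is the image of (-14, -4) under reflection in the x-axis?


Reflection across x-axis: (x, y) -> (x, -y)
(-14, -4) -> (-14, 4)

(-14, 4)


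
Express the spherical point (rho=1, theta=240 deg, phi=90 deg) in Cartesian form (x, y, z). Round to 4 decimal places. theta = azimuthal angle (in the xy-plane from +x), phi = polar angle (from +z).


x = 1 * sin(90) * cos(240) = -0.5
y = 1 * sin(90) * sin(240) = -0.866
z = 1 * cos(90) = 0

(-0.5, -0.866, 0)


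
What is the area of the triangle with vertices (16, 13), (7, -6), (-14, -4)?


Area = |x1(y2-y3) + x2(y3-y1) + x3(y1-y2)| / 2
= |16*(-6--4) + 7*(-4-13) + -14*(13--6)| / 2
= 208.5

208.5


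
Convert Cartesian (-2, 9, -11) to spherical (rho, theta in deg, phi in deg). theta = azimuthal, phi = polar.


rho = sqrt((-2)^2 + 9^2 + (-11)^2) = 14.3527
theta = atan2(9, -2) = 102.5288 deg
phi = acos(-11/14.3527) = 140.0323 deg

rho = 14.3527, theta = 102.5288 deg, phi = 140.0323 deg


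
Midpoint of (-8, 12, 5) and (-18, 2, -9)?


Midpoint = ((-8+-18)/2, (12+2)/2, (5+-9)/2) = (-13, 7, -2)

(-13, 7, -2)


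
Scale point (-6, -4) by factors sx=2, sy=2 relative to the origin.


Scaling: (x*sx, y*sy) = (-6*2, -4*2) = (-12, -8)

(-12, -8)


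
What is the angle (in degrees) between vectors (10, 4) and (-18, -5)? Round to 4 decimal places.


dot = 10*-18 + 4*-5 = -200
|u| = 10.7703, |v| = 18.6815
cos(angle) = -0.994
angle = 173.7227 degrees

173.7227 degrees


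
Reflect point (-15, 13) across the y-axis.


Reflection across y-axis: (x, y) -> (-x, y)
(-15, 13) -> (15, 13)

(15, 13)


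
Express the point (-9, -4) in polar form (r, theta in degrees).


r = sqrt((-9)^2 + (-4)^2) = 9.8489
theta = atan2(-4, -9) = 203.9625 degrees

r = 9.8489, theta = 203.9625 degrees


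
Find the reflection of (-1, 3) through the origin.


Reflection through origin: (x, y) -> (-x, -y)
(-1, 3) -> (1, -3)

(1, -3)


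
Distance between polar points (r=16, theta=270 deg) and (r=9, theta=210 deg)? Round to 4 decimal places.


d = sqrt(r1^2 + r2^2 - 2*r1*r2*cos(t2-t1))
d = sqrt(16^2 + 9^2 - 2*16*9*cos(210-270)) = 13.8924

13.8924


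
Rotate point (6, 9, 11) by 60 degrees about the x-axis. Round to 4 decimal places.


x' = 6
y' = 9*cos(60) - 11*sin(60) = -5.0263
z' = 9*sin(60) + 11*cos(60) = 13.2942

(6, -5.0263, 13.2942)


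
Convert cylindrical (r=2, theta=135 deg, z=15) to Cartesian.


x = 2 * cos(135) = -1.4142
y = 2 * sin(135) = 1.4142
z = 15

(-1.4142, 1.4142, 15)


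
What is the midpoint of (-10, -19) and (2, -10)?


Midpoint = ((-10+2)/2, (-19+-10)/2) = (-4, -14.5)

(-4, -14.5)


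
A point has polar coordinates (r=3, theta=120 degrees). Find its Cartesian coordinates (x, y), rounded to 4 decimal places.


x = 3 * cos(120) = -1.5
y = 3 * sin(120) = 2.5981

(-1.5, 2.5981)


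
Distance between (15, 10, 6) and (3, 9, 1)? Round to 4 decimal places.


d = sqrt((3-15)^2 + (9-10)^2 + (1-6)^2) = 13.0384

13.0384


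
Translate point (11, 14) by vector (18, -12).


Translation: (x+dx, y+dy) = (11+18, 14+-12) = (29, 2)

(29, 2)


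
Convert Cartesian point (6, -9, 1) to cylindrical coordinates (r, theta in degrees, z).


r = sqrt(6^2 + (-9)^2) = 10.8167
theta = atan2(-9, 6) = 303.6901 deg
z = 1

r = 10.8167, theta = 303.6901 deg, z = 1


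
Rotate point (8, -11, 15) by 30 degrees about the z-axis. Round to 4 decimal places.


x' = 8*cos(30) - -11*sin(30) = 12.4282
y' = 8*sin(30) + -11*cos(30) = -5.5263
z' = 15

(12.4282, -5.5263, 15)


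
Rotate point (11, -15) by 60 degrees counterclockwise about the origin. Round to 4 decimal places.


x' = 11*cos(60) - -15*sin(60) = 18.4904
y' = 11*sin(60) + -15*cos(60) = 2.0263

(18.4904, 2.0263)


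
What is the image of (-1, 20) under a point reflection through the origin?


Reflection through origin: (x, y) -> (-x, -y)
(-1, 20) -> (1, -20)

(1, -20)


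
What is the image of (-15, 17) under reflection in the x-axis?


Reflection across x-axis: (x, y) -> (x, -y)
(-15, 17) -> (-15, -17)

(-15, -17)


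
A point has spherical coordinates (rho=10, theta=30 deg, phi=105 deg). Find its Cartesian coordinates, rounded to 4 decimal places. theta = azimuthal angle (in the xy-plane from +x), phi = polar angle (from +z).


x = 10 * sin(105) * cos(30) = 8.3652
y = 10 * sin(105) * sin(30) = 4.8296
z = 10 * cos(105) = -2.5882

(8.3652, 4.8296, -2.5882)


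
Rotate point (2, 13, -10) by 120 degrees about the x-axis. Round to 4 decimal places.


x' = 2
y' = 13*cos(120) - -10*sin(120) = 2.1603
z' = 13*sin(120) + -10*cos(120) = 16.2583

(2, 2.1603, 16.2583)


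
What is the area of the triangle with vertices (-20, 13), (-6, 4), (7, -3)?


Area = |x1(y2-y3) + x2(y3-y1) + x3(y1-y2)| / 2
= |-20*(4--3) + -6*(-3-13) + 7*(13-4)| / 2
= 9.5

9.5


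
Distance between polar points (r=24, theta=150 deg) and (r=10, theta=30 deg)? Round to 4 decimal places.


d = sqrt(r1^2 + r2^2 - 2*r1*r2*cos(t2-t1))
d = sqrt(24^2 + 10^2 - 2*24*10*cos(30-150)) = 30.2655

30.2655


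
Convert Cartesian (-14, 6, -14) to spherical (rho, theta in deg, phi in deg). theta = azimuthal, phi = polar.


rho = sqrt((-14)^2 + 6^2 + (-14)^2) = 20.6882
theta = atan2(6, -14) = 156.8014 deg
phi = acos(-14/20.6882) = 132.5875 deg

rho = 20.6882, theta = 156.8014 deg, phi = 132.5875 deg


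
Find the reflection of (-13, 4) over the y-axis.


Reflection across y-axis: (x, y) -> (-x, y)
(-13, 4) -> (13, 4)

(13, 4)


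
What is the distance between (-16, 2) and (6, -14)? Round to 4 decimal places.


d = sqrt((6--16)^2 + (-14-2)^2) = 27.2029

27.2029


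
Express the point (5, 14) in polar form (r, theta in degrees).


r = sqrt(5^2 + 14^2) = 14.8661
theta = atan2(14, 5) = 70.3462 degrees

r = 14.8661, theta = 70.3462 degrees


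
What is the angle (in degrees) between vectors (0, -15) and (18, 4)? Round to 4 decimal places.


dot = 0*18 + -15*4 = -60
|u| = 15, |v| = 18.4391
cos(angle) = -0.2169
angle = 102.5288 degrees

102.5288 degrees


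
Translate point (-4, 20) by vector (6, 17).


Translation: (x+dx, y+dy) = (-4+6, 20+17) = (2, 37)

(2, 37)


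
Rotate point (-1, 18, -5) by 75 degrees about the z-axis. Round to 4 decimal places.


x' = -1*cos(75) - 18*sin(75) = -17.6455
y' = -1*sin(75) + 18*cos(75) = 3.6928
z' = -5

(-17.6455, 3.6928, -5)


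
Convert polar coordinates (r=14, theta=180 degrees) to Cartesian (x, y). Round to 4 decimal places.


x = 14 * cos(180) = -14
y = 14 * sin(180) = 0

(-14, 0)


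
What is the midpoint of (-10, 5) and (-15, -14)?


Midpoint = ((-10+-15)/2, (5+-14)/2) = (-12.5, -4.5)

(-12.5, -4.5)


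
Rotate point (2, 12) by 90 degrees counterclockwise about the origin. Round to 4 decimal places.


x' = 2*cos(90) - 12*sin(90) = -12
y' = 2*sin(90) + 12*cos(90) = 2

(-12, 2)


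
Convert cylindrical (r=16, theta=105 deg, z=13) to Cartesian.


x = 16 * cos(105) = -4.1411
y = 16 * sin(105) = 15.4548
z = 13

(-4.1411, 15.4548, 13)


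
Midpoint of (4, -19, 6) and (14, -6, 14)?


Midpoint = ((4+14)/2, (-19+-6)/2, (6+14)/2) = (9, -12.5, 10)

(9, -12.5, 10)


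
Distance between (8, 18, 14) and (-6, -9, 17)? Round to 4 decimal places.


d = sqrt((-6-8)^2 + (-9-18)^2 + (17-14)^2) = 30.5614

30.5614


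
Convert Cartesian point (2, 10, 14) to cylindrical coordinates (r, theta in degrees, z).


r = sqrt(2^2 + 10^2) = 10.198
theta = atan2(10, 2) = 78.6901 deg
z = 14

r = 10.198, theta = 78.6901 deg, z = 14


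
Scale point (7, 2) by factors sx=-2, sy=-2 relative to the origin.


Scaling: (x*sx, y*sy) = (7*-2, 2*-2) = (-14, -4)

(-14, -4)


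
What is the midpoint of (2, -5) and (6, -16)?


Midpoint = ((2+6)/2, (-5+-16)/2) = (4, -10.5)

(4, -10.5)


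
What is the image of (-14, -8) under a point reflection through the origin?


Reflection through origin: (x, y) -> (-x, -y)
(-14, -8) -> (14, 8)

(14, 8)


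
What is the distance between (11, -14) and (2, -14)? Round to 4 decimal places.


d = sqrt((2-11)^2 + (-14--14)^2) = 9

9


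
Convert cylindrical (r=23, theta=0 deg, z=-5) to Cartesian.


x = 23 * cos(0) = 23
y = 23 * sin(0) = 0
z = -5

(23, 0, -5)


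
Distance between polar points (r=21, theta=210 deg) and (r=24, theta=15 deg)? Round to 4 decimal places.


d = sqrt(r1^2 + r2^2 - 2*r1*r2*cos(t2-t1))
d = sqrt(21^2 + 24^2 - 2*21*24*cos(15-210)) = 44.6167

44.6167


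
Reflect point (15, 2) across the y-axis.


Reflection across y-axis: (x, y) -> (-x, y)
(15, 2) -> (-15, 2)

(-15, 2)


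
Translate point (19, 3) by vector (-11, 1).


Translation: (x+dx, y+dy) = (19+-11, 3+1) = (8, 4)

(8, 4)


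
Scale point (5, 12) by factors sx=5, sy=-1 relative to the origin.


Scaling: (x*sx, y*sy) = (5*5, 12*-1) = (25, -12)

(25, -12)


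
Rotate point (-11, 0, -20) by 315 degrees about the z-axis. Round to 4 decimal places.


x' = -11*cos(315) - 0*sin(315) = -7.7782
y' = -11*sin(315) + 0*cos(315) = 7.7782
z' = -20

(-7.7782, 7.7782, -20)


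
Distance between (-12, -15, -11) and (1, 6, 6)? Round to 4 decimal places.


d = sqrt((1--12)^2 + (6--15)^2 + (6--11)^2) = 29.9833

29.9833


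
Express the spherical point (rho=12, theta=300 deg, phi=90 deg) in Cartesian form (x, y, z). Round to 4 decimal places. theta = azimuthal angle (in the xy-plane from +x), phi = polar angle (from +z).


x = 12 * sin(90) * cos(300) = 6
y = 12 * sin(90) * sin(300) = -10.3923
z = 12 * cos(90) = 0

(6, -10.3923, 0)


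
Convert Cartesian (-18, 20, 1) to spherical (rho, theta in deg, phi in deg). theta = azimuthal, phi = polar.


rho = sqrt((-18)^2 + 20^2 + 1^2) = 26.9258
theta = atan2(20, -18) = 131.9872 deg
phi = acos(1/26.9258) = 87.8716 deg

rho = 26.9258, theta = 131.9872 deg, phi = 87.8716 deg


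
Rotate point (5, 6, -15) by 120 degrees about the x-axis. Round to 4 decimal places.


x' = 5
y' = 6*cos(120) - -15*sin(120) = 9.9904
z' = 6*sin(120) + -15*cos(120) = 12.6962

(5, 9.9904, 12.6962)


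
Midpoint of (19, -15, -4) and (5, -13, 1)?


Midpoint = ((19+5)/2, (-15+-13)/2, (-4+1)/2) = (12, -14, -1.5)

(12, -14, -1.5)


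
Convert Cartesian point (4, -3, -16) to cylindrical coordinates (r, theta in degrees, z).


r = sqrt(4^2 + (-3)^2) = 5
theta = atan2(-3, 4) = 323.1301 deg
z = -16

r = 5, theta = 323.1301 deg, z = -16


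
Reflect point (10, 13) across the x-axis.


Reflection across x-axis: (x, y) -> (x, -y)
(10, 13) -> (10, -13)

(10, -13)


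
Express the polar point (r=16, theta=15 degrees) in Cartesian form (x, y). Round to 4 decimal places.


x = 16 * cos(15) = 15.4548
y = 16 * sin(15) = 4.1411

(15.4548, 4.1411)


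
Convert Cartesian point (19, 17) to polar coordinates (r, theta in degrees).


r = sqrt(19^2 + 17^2) = 25.4951
theta = atan2(17, 19) = 41.8202 degrees

r = 25.4951, theta = 41.8202 degrees


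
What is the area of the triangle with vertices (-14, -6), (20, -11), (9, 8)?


Area = |x1(y2-y3) + x2(y3-y1) + x3(y1-y2)| / 2
= |-14*(-11-8) + 20*(8--6) + 9*(-6--11)| / 2
= 295.5

295.5


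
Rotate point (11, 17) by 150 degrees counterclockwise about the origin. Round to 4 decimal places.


x' = 11*cos(150) - 17*sin(150) = -18.0263
y' = 11*sin(150) + 17*cos(150) = -9.2224

(-18.0263, -9.2224)


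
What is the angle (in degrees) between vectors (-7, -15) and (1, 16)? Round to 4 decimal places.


dot = -7*1 + -15*16 = -247
|u| = 16.5529, |v| = 16.0312
cos(angle) = -0.9308
angle = 158.5594 degrees

158.5594 degrees


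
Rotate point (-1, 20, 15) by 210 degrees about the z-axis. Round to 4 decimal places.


x' = -1*cos(210) - 20*sin(210) = 10.866
y' = -1*sin(210) + 20*cos(210) = -16.8205
z' = 15

(10.866, -16.8205, 15)


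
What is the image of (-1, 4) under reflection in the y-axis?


Reflection across y-axis: (x, y) -> (-x, y)
(-1, 4) -> (1, 4)

(1, 4)


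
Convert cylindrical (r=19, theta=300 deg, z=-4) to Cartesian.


x = 19 * cos(300) = 9.5
y = 19 * sin(300) = -16.4545
z = -4

(9.5, -16.4545, -4)


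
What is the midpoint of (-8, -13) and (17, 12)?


Midpoint = ((-8+17)/2, (-13+12)/2) = (4.5, -0.5)

(4.5, -0.5)


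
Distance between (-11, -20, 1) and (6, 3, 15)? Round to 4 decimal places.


d = sqrt((6--11)^2 + (3--20)^2 + (15-1)^2) = 31.8434

31.8434


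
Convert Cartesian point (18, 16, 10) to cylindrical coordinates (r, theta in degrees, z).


r = sqrt(18^2 + 16^2) = 24.0832
theta = atan2(16, 18) = 41.6335 deg
z = 10

r = 24.0832, theta = 41.6335 deg, z = 10


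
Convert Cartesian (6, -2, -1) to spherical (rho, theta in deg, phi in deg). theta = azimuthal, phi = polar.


rho = sqrt(6^2 + (-2)^2 + (-1)^2) = 6.4031
theta = atan2(-2, 6) = 341.5651 deg
phi = acos(-1/6.4031) = 98.9849 deg

rho = 6.4031, theta = 341.5651 deg, phi = 98.9849 deg


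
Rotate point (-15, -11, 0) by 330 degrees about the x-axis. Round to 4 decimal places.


x' = -15
y' = -11*cos(330) - 0*sin(330) = -9.5263
z' = -11*sin(330) + 0*cos(330) = 5.5

(-15, -9.5263, 5.5)


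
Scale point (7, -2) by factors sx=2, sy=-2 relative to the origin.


Scaling: (x*sx, y*sy) = (7*2, -2*-2) = (14, 4)

(14, 4)


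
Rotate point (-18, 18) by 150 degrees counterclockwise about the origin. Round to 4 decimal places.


x' = -18*cos(150) - 18*sin(150) = 6.5885
y' = -18*sin(150) + 18*cos(150) = -24.5885

(6.5885, -24.5885)


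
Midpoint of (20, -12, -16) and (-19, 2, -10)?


Midpoint = ((20+-19)/2, (-12+2)/2, (-16+-10)/2) = (0.5, -5, -13)

(0.5, -5, -13)


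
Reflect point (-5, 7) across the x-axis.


Reflection across x-axis: (x, y) -> (x, -y)
(-5, 7) -> (-5, -7)

(-5, -7)


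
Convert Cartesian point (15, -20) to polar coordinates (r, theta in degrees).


r = sqrt(15^2 + (-20)^2) = 25
theta = atan2(-20, 15) = 306.8699 degrees

r = 25, theta = 306.8699 degrees


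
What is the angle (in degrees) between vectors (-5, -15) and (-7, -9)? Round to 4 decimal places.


dot = -5*-7 + -15*-9 = 170
|u| = 15.8114, |v| = 11.4018
cos(angle) = 0.943
angle = 19.44 degrees

19.44 degrees


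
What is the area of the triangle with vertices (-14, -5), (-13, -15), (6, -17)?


Area = |x1(y2-y3) + x2(y3-y1) + x3(y1-y2)| / 2
= |-14*(-15--17) + -13*(-17--5) + 6*(-5--15)| / 2
= 94

94


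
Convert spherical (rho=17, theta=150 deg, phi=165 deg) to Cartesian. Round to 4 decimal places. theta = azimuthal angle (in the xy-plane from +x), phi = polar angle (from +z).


x = 17 * sin(165) * cos(150) = -3.8104
y = 17 * sin(165) * sin(150) = 2.2
z = 17 * cos(165) = -16.4207

(-3.8104, 2.2, -16.4207)


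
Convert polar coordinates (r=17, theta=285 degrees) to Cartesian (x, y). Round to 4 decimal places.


x = 17 * cos(285) = 4.3999
y = 17 * sin(285) = -16.4207

(4.3999, -16.4207)


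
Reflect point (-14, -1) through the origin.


Reflection through origin: (x, y) -> (-x, -y)
(-14, -1) -> (14, 1)

(14, 1)


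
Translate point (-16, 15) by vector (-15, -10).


Translation: (x+dx, y+dy) = (-16+-15, 15+-10) = (-31, 5)

(-31, 5)


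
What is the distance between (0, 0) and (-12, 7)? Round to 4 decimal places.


d = sqrt((-12-0)^2 + (7-0)^2) = 13.8924

13.8924


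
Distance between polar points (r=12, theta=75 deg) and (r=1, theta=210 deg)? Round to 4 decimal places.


d = sqrt(r1^2 + r2^2 - 2*r1*r2*cos(t2-t1))
d = sqrt(12^2 + 1^2 - 2*12*1*cos(210-75)) = 12.7268

12.7268


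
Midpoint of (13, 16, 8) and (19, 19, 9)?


Midpoint = ((13+19)/2, (16+19)/2, (8+9)/2) = (16, 17.5, 8.5)

(16, 17.5, 8.5)


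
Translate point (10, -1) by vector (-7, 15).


Translation: (x+dx, y+dy) = (10+-7, -1+15) = (3, 14)

(3, 14)


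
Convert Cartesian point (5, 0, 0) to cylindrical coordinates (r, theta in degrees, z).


r = sqrt(5^2 + 0^2) = 5
theta = atan2(0, 5) = 0 deg
z = 0

r = 5, theta = 0 deg, z = 0


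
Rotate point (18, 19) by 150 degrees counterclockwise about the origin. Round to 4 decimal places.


x' = 18*cos(150) - 19*sin(150) = -25.0885
y' = 18*sin(150) + 19*cos(150) = -7.4545

(-25.0885, -7.4545)


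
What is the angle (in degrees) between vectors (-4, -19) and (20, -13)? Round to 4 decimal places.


dot = -4*20 + -19*-13 = 167
|u| = 19.4165, |v| = 23.8537
cos(angle) = 0.3606
angle = 68.8648 degrees

68.8648 degrees


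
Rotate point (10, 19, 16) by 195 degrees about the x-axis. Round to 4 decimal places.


x' = 10
y' = 19*cos(195) - 16*sin(195) = -14.2115
z' = 19*sin(195) + 16*cos(195) = -20.3724

(10, -14.2115, -20.3724)


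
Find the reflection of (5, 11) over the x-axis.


Reflection across x-axis: (x, y) -> (x, -y)
(5, 11) -> (5, -11)

(5, -11)


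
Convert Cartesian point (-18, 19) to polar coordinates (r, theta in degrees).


r = sqrt((-18)^2 + 19^2) = 26.1725
theta = atan2(19, -18) = 133.4518 degrees

r = 26.1725, theta = 133.4518 degrees


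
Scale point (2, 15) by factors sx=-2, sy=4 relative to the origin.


Scaling: (x*sx, y*sy) = (2*-2, 15*4) = (-4, 60)

(-4, 60)


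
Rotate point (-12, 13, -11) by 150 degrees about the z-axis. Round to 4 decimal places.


x' = -12*cos(150) - 13*sin(150) = 3.8923
y' = -12*sin(150) + 13*cos(150) = -17.2583
z' = -11

(3.8923, -17.2583, -11)


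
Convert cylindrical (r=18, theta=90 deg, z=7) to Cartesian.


x = 18 * cos(90) = 0
y = 18 * sin(90) = 18
z = 7

(0, 18, 7)


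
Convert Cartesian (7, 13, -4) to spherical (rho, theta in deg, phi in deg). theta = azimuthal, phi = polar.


rho = sqrt(7^2 + 13^2 + (-4)^2) = 15.2971
theta = atan2(13, 7) = 61.6992 deg
phi = acos(-4/15.2971) = 105.1584 deg

rho = 15.2971, theta = 61.6992 deg, phi = 105.1584 deg


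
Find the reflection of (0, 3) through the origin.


Reflection through origin: (x, y) -> (-x, -y)
(0, 3) -> (0, -3)

(0, -3)


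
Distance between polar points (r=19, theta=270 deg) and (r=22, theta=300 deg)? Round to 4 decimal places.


d = sqrt(r1^2 + r2^2 - 2*r1*r2*cos(t2-t1))
d = sqrt(19^2 + 22^2 - 2*19*22*cos(300-270)) = 11.0001

11.0001


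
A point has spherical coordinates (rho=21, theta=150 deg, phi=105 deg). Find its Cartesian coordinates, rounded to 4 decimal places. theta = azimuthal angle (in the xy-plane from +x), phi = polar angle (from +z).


x = 21 * sin(105) * cos(150) = -17.5668
y = 21 * sin(105) * sin(150) = 10.1422
z = 21 * cos(105) = -5.4352

(-17.5668, 10.1422, -5.4352)


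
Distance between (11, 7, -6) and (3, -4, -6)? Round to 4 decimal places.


d = sqrt((3-11)^2 + (-4-7)^2 + (-6--6)^2) = 13.6015

13.6015


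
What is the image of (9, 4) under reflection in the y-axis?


Reflection across y-axis: (x, y) -> (-x, y)
(9, 4) -> (-9, 4)

(-9, 4)


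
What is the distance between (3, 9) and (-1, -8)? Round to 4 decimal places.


d = sqrt((-1-3)^2 + (-8-9)^2) = 17.4642

17.4642


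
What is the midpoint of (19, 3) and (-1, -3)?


Midpoint = ((19+-1)/2, (3+-3)/2) = (9, 0)

(9, 0)


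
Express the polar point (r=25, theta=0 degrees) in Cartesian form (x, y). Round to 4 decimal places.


x = 25 * cos(0) = 25
y = 25 * sin(0) = 0

(25, 0)


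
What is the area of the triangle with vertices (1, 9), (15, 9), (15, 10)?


Area = |x1(y2-y3) + x2(y3-y1) + x3(y1-y2)| / 2
= |1*(9-10) + 15*(10-9) + 15*(9-9)| / 2
= 7

7


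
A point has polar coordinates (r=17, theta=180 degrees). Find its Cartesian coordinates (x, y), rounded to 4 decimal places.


x = 17 * cos(180) = -17
y = 17 * sin(180) = 0

(-17, 0)


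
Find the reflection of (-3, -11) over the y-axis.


Reflection across y-axis: (x, y) -> (-x, y)
(-3, -11) -> (3, -11)

(3, -11)


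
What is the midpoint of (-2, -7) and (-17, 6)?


Midpoint = ((-2+-17)/2, (-7+6)/2) = (-9.5, -0.5)

(-9.5, -0.5)


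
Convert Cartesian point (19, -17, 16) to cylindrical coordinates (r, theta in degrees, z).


r = sqrt(19^2 + (-17)^2) = 25.4951
theta = atan2(-17, 19) = 318.1798 deg
z = 16

r = 25.4951, theta = 318.1798 deg, z = 16


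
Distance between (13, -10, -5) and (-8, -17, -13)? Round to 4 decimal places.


d = sqrt((-8-13)^2 + (-17--10)^2 + (-13--5)^2) = 23.5372

23.5372


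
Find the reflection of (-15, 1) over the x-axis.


Reflection across x-axis: (x, y) -> (x, -y)
(-15, 1) -> (-15, -1)

(-15, -1)


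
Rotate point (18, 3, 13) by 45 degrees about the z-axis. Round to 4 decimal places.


x' = 18*cos(45) - 3*sin(45) = 10.6066
y' = 18*sin(45) + 3*cos(45) = 14.8492
z' = 13

(10.6066, 14.8492, 13)


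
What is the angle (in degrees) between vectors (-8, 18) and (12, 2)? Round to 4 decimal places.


dot = -8*12 + 18*2 = -60
|u| = 19.6977, |v| = 12.1655
cos(angle) = -0.2504
angle = 104.5002 degrees

104.5002 degrees


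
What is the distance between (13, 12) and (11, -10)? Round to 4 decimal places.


d = sqrt((11-13)^2 + (-10-12)^2) = 22.0907

22.0907


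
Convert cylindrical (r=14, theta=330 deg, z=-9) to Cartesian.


x = 14 * cos(330) = 12.1244
y = 14 * sin(330) = -7
z = -9

(12.1244, -7, -9)


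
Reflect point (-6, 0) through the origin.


Reflection through origin: (x, y) -> (-x, -y)
(-6, 0) -> (6, 0)

(6, 0)


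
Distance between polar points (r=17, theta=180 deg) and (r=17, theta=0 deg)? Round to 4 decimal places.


d = sqrt(r1^2 + r2^2 - 2*r1*r2*cos(t2-t1))
d = sqrt(17^2 + 17^2 - 2*17*17*cos(0-180)) = 34

34


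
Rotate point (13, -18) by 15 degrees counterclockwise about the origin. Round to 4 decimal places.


x' = 13*cos(15) - -18*sin(15) = 17.2158
y' = 13*sin(15) + -18*cos(15) = -14.022

(17.2158, -14.022)


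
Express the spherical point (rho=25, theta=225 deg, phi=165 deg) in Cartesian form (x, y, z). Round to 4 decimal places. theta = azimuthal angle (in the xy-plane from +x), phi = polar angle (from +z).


x = 25 * sin(165) * cos(225) = -4.5753
y = 25 * sin(165) * sin(225) = -4.5753
z = 25 * cos(165) = -24.1481

(-4.5753, -4.5753, -24.1481)


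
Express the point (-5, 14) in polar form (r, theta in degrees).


r = sqrt((-5)^2 + 14^2) = 14.8661
theta = atan2(14, -5) = 109.6538 degrees

r = 14.8661, theta = 109.6538 degrees


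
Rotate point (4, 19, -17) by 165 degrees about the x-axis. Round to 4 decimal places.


x' = 4
y' = 19*cos(165) - -17*sin(165) = -13.9527
z' = 19*sin(165) + -17*cos(165) = 21.3383

(4, -13.9527, 21.3383)


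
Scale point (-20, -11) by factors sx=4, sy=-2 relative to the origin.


Scaling: (x*sx, y*sy) = (-20*4, -11*-2) = (-80, 22)

(-80, 22)


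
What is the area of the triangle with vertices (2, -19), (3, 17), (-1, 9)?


Area = |x1(y2-y3) + x2(y3-y1) + x3(y1-y2)| / 2
= |2*(17-9) + 3*(9--19) + -1*(-19-17)| / 2
= 68

68


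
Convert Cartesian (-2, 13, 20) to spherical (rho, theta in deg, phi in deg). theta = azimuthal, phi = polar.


rho = sqrt((-2)^2 + 13^2 + 20^2) = 23.9374
theta = atan2(13, -2) = 98.7462 deg
phi = acos(20/23.9374) = 33.3308 deg

rho = 23.9374, theta = 98.7462 deg, phi = 33.3308 deg


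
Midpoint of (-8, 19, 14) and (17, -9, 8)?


Midpoint = ((-8+17)/2, (19+-9)/2, (14+8)/2) = (4.5, 5, 11)

(4.5, 5, 11)


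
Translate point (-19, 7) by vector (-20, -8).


Translation: (x+dx, y+dy) = (-19+-20, 7+-8) = (-39, -1)

(-39, -1)


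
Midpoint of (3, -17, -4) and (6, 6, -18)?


Midpoint = ((3+6)/2, (-17+6)/2, (-4+-18)/2) = (4.5, -5.5, -11)

(4.5, -5.5, -11)


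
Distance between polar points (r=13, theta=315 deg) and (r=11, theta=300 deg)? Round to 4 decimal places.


d = sqrt(r1^2 + r2^2 - 2*r1*r2*cos(t2-t1))
d = sqrt(13^2 + 11^2 - 2*13*11*cos(300-315)) = 3.7075

3.7075


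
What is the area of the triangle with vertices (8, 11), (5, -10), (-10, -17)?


Area = |x1(y2-y3) + x2(y3-y1) + x3(y1-y2)| / 2
= |8*(-10--17) + 5*(-17-11) + -10*(11--10)| / 2
= 147

147


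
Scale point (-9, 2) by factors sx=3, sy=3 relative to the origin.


Scaling: (x*sx, y*sy) = (-9*3, 2*3) = (-27, 6)

(-27, 6)


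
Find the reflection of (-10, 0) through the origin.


Reflection through origin: (x, y) -> (-x, -y)
(-10, 0) -> (10, 0)

(10, 0)


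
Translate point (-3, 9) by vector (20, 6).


Translation: (x+dx, y+dy) = (-3+20, 9+6) = (17, 15)

(17, 15)


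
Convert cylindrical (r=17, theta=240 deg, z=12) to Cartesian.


x = 17 * cos(240) = -8.5
y = 17 * sin(240) = -14.7224
z = 12

(-8.5, -14.7224, 12)
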